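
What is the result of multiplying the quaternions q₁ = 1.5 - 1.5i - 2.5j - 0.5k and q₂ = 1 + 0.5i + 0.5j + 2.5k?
4.75 - 6.75i + 1.75j + 3.75k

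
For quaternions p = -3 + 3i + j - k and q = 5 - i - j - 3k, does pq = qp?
No: pq = -14 + 14i + 18j + 2k ≠ -14 + 22i - 2j + 6k = qp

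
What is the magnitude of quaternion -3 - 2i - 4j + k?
√30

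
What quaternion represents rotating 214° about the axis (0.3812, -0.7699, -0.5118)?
-0.2924 + 0.3645i - 0.7363j - 0.4894k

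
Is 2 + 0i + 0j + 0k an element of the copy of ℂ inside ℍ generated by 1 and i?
Yes. The quaternion 2 has j- and k-coefficients y = z = 0, so it lies in the complex subalgebra spanned by 1 and i.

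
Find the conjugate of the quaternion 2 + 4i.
2 - 4i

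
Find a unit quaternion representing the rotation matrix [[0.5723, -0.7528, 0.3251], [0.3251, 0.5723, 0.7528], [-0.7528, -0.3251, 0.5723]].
0.8242 - 0.327i + 0.327j + 0.327k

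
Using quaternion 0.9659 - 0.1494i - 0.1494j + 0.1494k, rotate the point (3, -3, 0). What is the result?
(3.464, -1.732, 1.732)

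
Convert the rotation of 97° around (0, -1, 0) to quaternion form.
0.6626 - 0.749j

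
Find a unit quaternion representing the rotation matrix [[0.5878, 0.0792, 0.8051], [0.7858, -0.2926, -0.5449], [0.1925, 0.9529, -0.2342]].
0.515 + 0.7271i + 0.2974j + 0.343k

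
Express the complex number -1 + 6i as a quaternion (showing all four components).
-1 + 6i + 0j + 0k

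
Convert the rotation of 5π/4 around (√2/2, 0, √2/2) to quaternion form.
-0.3827 + 0.6533i + 0.6533k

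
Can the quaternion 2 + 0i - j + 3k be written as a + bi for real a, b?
No. The quaternion 2 - j + 3k has j-coefficient y = -1 and k-coefficient z = 3, not both zero, so it does not lie in the complex subalgebra spanned by 1 and i.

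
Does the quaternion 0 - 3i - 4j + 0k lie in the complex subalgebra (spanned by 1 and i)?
No. The quaternion -3i - 4j has j-coefficient y = -4 and k-coefficient z = 0, not both zero, so it does not lie in the complex subalgebra spanned by 1 and i.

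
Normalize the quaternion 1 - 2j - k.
0.4082 - 0.8165j - 0.4082k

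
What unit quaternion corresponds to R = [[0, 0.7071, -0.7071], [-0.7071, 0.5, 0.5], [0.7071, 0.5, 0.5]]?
0.7071 - 0.5j - 0.5k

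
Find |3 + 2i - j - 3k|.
√23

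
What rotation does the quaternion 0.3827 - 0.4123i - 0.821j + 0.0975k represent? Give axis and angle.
axis = (-0.4463, -0.8887, 0.1055), θ = 3π/4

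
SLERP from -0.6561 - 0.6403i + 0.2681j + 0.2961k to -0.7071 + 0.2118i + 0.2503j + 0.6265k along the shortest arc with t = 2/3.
-0.7658 - 0.0911i + 0.2848j + 0.5693k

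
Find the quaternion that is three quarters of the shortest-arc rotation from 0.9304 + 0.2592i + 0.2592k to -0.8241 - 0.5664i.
0.8652 + 0.4969i + 0.0666k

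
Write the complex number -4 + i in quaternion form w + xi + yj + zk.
-4 + i + 0j + 0k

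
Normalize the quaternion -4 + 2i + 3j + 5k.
-0.5443 + 0.2722i + 0.4082j + 0.6804k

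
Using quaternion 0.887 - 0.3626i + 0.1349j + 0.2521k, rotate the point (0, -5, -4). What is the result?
(2.499, -5.895, 0.074)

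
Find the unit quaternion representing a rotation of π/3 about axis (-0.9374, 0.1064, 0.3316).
0.866 - 0.4687i + 0.0532j + 0.1658k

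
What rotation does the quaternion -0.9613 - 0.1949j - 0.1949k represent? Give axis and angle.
axis = (0, -√2/2, -√2/2), θ = 328°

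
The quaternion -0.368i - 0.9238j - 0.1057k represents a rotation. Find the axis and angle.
axis = (-0.368, -0.9238, -0.1057), θ = π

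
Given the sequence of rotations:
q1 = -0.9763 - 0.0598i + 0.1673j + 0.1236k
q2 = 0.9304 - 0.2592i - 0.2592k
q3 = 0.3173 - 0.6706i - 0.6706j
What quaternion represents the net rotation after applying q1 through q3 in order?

q2 · q1 = -0.8918 + 0.2408i + 0.2032j + 0.3247k
q3 · q2 · q1 = 0.0148 + 0.4567i + 0.8803j + 0.1282k
0.0148 + 0.4567i + 0.8803j + 0.1282k


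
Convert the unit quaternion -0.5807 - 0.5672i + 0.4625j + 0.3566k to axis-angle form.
axis = (-0.6967, 0.5681, 0.438), θ = 251°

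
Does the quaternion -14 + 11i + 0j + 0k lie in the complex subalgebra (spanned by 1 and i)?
Yes. The quaternion -14 + 11i has j- and k-coefficients y = z = 0, so it lies in the complex subalgebra spanned by 1 and i.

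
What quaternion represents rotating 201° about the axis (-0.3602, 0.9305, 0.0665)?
-0.1822 - 0.3542i + 0.9149j + 0.0654k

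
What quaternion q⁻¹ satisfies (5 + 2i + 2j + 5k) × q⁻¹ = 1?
0.0862 - 0.0345i - 0.0345j - 0.0862k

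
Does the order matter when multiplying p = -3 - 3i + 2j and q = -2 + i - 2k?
Yes: pq = 9 - i - 10j + 4k ≠ 9 + 7i + 2j + 8k = qp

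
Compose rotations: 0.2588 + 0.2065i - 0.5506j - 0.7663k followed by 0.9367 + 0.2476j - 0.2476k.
0.189 - 0.1326i - 0.5028j - 0.833k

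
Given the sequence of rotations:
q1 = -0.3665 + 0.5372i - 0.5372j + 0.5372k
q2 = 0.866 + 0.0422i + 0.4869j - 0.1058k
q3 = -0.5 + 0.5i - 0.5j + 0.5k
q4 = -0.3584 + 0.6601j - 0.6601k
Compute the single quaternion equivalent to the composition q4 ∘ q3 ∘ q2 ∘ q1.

q2 · q1 = -0.0217 + 0.6545i - 0.7232j + 0.2198k
q3 · q2 · q1 = -0.7879 - 0.0864i + 0.5898j - 0.1551k
q4 · q3 · q2 · q1 = -0.2093 + 0.3179i - 0.6744j + 0.6327k
-0.2093 + 0.3179i - 0.6744j + 0.6327k


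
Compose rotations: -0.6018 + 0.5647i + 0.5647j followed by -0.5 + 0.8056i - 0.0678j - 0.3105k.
-0.1157 - 0.5918i - 0.4169j + 0.6801k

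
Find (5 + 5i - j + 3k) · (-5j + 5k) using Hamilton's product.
-20 + 10i - 50j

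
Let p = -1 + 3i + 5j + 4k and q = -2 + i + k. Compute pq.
-5 - 2i - 9j - 14k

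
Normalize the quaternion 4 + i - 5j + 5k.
0.4887 + 0.1222i - 0.6108j + 0.6108k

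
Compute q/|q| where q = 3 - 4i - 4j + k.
0.4629 - 0.6172i - 0.6172j + 0.1543k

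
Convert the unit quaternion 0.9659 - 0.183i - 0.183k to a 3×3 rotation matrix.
[[0.933, 0.3535, 0.067], [-0.3535, 0.866, 0.3535], [0.067, -0.3535, 0.933]]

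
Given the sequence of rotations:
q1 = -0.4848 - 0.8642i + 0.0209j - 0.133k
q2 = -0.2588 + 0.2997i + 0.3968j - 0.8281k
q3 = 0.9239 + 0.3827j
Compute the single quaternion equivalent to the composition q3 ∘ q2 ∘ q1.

q2 · q1 = 0.266 + 0.0429i + 0.5577j + 0.7851k
q3 · q2 · q1 = 0.0323 + 0.3401i + 0.6171j + 0.7089k
0.0323 + 0.3401i + 0.6171j + 0.7089k


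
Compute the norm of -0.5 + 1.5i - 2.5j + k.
3.122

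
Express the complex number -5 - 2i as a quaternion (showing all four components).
-5 - 2i + 0j + 0k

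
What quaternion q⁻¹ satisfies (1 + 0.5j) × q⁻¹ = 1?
0.8 - 0.4j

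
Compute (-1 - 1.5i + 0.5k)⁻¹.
-0.2857 + 0.4286i - 0.1429k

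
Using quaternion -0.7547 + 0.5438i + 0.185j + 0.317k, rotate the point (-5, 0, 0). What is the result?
(-3.653, 1.386, -3.12)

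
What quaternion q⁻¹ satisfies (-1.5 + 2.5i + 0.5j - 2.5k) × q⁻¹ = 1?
-0.1 - 0.1667i - 0.0333j + 0.1667k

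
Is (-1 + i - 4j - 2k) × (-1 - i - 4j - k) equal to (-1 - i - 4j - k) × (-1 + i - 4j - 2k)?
No: pq = -16 - 4i + 11j - 5k ≠ -16 + 4i + 5j + 11k = qp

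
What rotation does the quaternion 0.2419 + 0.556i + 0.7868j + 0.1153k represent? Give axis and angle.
axis = (0.573, 0.8109, 0.1188), θ = 152°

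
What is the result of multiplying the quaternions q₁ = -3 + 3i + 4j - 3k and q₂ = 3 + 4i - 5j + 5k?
14 + 2i - 55k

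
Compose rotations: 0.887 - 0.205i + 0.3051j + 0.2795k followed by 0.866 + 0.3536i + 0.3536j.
0.7327 + 0.2349i + 0.479j + 0.4224k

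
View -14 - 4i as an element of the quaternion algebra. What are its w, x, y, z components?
-14 - 4i + 0j + 0k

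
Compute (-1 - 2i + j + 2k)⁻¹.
-0.1 + 0.2i - 0.1j - 0.2k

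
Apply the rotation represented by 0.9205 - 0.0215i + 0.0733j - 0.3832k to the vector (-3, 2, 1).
(-0.531, 3.52, 1.152)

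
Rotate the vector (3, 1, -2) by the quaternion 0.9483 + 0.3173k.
(1.794, 2.604, -2)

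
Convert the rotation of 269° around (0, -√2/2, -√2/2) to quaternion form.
-0.7009 - 0.5043j - 0.5043k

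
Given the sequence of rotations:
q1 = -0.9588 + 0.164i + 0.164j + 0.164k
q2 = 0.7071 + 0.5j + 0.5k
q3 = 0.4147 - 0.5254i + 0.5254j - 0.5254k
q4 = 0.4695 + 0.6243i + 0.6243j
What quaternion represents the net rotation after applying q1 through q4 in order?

q2 · q1 = -0.842 + 0.116i - 0.2814j - 0.4454k
q3 · q2 · q1 = -0.3744 + 0.1086i - 0.854j + 0.3446k
q4 · q3 · q2 · q1 = 0.2896 + 0.0324i - 0.8498j - 0.4392k
0.2896 + 0.0324i - 0.8498j - 0.4392k


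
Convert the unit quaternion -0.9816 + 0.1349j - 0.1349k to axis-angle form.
axis = (0, √2/2, -√2/2), θ = 338°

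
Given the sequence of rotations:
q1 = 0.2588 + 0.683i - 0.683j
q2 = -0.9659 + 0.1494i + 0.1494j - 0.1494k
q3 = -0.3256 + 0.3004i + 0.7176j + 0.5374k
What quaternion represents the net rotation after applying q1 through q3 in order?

q2 · q1 = -0.25 - 0.7231i + 0.5963j - 0.2427k
q3 · q2 · q1 = 0.0011 - 0.3343i - 0.6892j + 0.6427k
0.0011 - 0.3343i - 0.6892j + 0.6427k


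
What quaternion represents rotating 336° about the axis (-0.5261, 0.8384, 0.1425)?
-0.9781 - 0.1094i + 0.1743j + 0.0296k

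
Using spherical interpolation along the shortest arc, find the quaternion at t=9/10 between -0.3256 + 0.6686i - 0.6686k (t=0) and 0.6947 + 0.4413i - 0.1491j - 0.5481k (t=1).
0.6124 + 0.4977i - 0.1401j - 0.5981k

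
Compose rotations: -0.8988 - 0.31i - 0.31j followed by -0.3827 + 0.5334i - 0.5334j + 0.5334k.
0.344 - 0.1954i + 0.4327j - 0.8101k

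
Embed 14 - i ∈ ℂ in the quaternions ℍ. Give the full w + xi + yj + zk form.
14 - i + 0j + 0k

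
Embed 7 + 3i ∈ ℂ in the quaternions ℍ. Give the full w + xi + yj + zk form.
7 + 3i + 0j + 0k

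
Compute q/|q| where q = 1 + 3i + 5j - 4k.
0.14 + 0.4201i + 0.7001j - 0.5601k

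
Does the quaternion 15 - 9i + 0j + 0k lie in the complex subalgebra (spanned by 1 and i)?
Yes. The quaternion 15 - 9i has j- and k-coefficients y = z = 0, so it lies in the complex subalgebra spanned by 1 and i.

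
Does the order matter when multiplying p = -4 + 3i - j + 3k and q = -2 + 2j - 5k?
Yes: pq = 25 - 7i + 9j + 20k ≠ 25 - 5i - 21j + 8k = qp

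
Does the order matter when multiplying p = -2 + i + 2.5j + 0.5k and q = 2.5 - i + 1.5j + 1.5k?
Yes: pq = -8.5 + 7.5i + 1.25j + 2.25k ≠ -8.5 + 1.5i + 5.25j - 5.75k = qp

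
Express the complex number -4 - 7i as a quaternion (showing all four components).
-4 - 7i + 0j + 0k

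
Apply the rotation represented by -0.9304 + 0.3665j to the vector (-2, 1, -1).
(-0.781, 1, -2.095)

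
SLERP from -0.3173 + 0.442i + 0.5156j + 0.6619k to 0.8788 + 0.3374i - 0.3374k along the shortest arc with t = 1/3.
-0.6135 + 0.1995i + 0.3979j + 0.6523k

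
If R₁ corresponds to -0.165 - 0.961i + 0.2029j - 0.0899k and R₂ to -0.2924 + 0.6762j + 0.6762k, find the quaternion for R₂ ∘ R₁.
-0.0282 + 0.083i - 0.8207j + 0.5645k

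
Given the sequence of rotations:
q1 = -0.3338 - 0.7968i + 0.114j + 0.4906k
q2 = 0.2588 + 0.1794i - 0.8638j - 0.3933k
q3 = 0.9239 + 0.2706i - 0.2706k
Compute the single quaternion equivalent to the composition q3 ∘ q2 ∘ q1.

q2 · q1 = 0.348 - 0.645i + 0.5432j - 0.4096k
q3 · q2 · q1 = 0.3852 - 0.3548i + 0.7872j - 0.3256k
0.3852 - 0.3548i + 0.7872j - 0.3256k


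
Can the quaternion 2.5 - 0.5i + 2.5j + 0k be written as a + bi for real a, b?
No. The quaternion 2.5 - 0.5i + 2.5j has j-coefficient y = 2.5 and k-coefficient z = 0, not both zero, so it does not lie in the complex subalgebra spanned by 1 and i.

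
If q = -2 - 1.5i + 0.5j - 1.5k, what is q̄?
-2 + 1.5i - 0.5j + 1.5k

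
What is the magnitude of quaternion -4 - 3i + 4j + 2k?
√45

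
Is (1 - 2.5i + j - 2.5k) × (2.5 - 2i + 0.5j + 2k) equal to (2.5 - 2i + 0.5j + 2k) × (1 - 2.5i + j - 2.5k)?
No: pq = 2 - 5i + 13j - 3.5k ≠ 2 - 11.5i - 7j - 5k = qp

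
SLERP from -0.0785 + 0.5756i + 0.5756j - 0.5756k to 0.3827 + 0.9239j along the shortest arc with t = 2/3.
0.2529 + 0.2272i + 0.9126j - 0.2272k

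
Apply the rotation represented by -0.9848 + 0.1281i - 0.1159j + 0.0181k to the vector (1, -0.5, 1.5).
(1.319, -0.176, 1.315)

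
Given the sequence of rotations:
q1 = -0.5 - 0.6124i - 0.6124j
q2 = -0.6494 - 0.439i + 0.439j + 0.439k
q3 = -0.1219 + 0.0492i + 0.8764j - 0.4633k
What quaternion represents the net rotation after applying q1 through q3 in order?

q2 · q1 = 0.3247 + 0.886i - 0.0907j + 0.3182k
q3 · q2 · q1 = 0.1437 + 0.1448i - 0.1305j - 0.9702k
0.1437 + 0.1448i - 0.1305j - 0.9702k


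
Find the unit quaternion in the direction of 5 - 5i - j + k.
0.6934 - 0.6934i - 0.1387j + 0.1387k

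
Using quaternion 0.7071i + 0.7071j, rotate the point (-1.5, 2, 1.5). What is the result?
(2, -1.5, -1.5)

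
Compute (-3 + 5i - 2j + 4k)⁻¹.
-0.0556 - 0.0926i + 0.037j - 0.0741k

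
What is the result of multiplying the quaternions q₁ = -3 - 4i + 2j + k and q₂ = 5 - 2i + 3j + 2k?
-31 - 13i + 7j - 9k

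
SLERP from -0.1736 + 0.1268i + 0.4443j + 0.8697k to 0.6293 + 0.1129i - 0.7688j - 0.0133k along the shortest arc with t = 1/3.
-0.3843 + 0.0499i + 0.6441j + 0.6595k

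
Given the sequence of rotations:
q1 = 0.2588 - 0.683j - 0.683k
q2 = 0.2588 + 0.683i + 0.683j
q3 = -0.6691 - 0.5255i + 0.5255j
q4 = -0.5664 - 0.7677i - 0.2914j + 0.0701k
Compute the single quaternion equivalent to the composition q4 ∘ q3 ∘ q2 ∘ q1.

q2 · q1 = 0.5335 - 0.2897i + 0.4665j - 0.6432k
q3 · q2 · q1 = -0.7543 - 0.4245i - 0.3698j + 0.3375k
q4 · q3 · q2 · q1 = -0.0301 + 0.7471i + 0.6586j - 0.0838k
-0.0301 + 0.7471i + 0.6586j - 0.0838k


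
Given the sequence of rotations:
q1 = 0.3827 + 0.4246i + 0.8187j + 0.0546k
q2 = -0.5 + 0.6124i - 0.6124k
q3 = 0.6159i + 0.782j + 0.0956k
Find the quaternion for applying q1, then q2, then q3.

q2 · q1 = -0.4179 + 0.5234i - 0.7028j + 0.2397k
q3 · q2 · q1 = 0.2043 - 0.0028i - 0.4244j - 0.8821k
0.2043 - 0.0028i - 0.4244j - 0.8821k


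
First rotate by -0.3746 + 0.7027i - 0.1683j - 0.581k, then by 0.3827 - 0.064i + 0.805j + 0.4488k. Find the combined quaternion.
0.2978 - 0.0993i - 0.0878j - 0.9454k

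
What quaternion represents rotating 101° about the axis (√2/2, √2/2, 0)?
0.6361 + 0.5456i + 0.5456j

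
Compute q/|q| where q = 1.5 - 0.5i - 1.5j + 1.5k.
0.5669 - 0.189i - 0.5669j + 0.5669k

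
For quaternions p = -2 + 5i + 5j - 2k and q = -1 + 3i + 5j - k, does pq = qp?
No: pq = -40 - 6i - 16j + 14k ≠ -40 - 16i - 14j - 6k = qp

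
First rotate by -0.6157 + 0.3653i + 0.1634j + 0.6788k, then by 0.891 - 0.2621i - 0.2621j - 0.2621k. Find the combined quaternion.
-0.2321 + 0.3518i + 0.3891j + 0.8191k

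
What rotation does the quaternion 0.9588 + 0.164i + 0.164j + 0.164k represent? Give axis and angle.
axis = (√3/3, √3/3, √3/3), θ = 33°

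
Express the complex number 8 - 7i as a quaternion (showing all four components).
8 - 7i + 0j + 0k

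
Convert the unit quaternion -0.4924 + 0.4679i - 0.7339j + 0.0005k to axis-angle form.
axis = (0.5376, -0.8432, 0.0006), θ = 239°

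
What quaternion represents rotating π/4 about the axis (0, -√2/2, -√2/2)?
0.9239 - 0.2706j - 0.2706k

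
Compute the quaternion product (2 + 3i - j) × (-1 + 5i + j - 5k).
-16 + 12i + 18j - 2k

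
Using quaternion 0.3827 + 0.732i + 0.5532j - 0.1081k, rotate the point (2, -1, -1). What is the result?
(-0.429, 2.229, -0.92)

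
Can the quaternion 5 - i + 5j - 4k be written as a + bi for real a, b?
No. The quaternion 5 - i + 5j - 4k has j-coefficient y = 5 and k-coefficient z = -4, not both zero, so it does not lie in the complex subalgebra spanned by 1 and i.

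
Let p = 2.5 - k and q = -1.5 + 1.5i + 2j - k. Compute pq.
-4.75 + 5.75i + 3.5j - k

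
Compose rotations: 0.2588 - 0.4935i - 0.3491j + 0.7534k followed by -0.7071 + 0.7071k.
-0.7157 + 0.5958i - 0.1021j - 0.3497k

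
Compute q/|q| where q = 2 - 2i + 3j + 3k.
0.3922 - 0.3922i + 0.5883j + 0.5883k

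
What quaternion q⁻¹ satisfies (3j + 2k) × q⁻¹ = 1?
-0.2308j - 0.1538k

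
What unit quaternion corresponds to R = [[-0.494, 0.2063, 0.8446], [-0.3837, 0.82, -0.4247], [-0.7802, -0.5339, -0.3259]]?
0.5 - 0.0546i + 0.8124j - 0.295k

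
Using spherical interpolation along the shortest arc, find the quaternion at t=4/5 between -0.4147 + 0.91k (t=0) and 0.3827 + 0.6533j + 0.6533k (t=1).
0.2296 + 0.5667j + 0.7913k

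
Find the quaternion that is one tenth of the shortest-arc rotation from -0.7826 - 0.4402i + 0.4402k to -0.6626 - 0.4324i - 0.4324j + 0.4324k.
-0.7775 - 0.4435i - 0.0447j + 0.4435k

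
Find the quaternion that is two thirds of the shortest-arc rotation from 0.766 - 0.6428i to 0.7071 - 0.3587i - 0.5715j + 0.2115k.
0.7673 - 0.4803i - 0.3985j + 0.1475k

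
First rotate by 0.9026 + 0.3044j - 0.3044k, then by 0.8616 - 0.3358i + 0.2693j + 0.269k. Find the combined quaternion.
0.7776 - 0.467i + 0.4031j - 0.1217k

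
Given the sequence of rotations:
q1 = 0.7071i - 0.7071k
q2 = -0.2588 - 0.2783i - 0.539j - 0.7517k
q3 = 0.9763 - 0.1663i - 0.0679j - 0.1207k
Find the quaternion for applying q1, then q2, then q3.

q2 · q1 = -0.3347 + 0.1981i - 0.7283j + 0.5641k
q3 · q2 · q1 = -0.2752 + 0.1229i - 0.6184j + 0.7257k
-0.2752 + 0.1229i - 0.6184j + 0.7257k


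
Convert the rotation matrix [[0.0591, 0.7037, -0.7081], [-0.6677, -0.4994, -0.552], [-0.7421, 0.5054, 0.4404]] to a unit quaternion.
0.5 + 0.5287i + 0.017j - 0.6857k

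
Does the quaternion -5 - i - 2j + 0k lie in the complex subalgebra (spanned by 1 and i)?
No. The quaternion -5 - i - 2j has j-coefficient y = -2 and k-coefficient z = 0, not both zero, so it does not lie in the complex subalgebra spanned by 1 and i.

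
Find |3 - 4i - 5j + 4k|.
√66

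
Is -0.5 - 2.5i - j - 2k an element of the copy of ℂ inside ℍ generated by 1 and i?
No. The quaternion -0.5 - 2.5i - j - 2k has j-coefficient y = -1 and k-coefficient z = -2, not both zero, so it does not lie in the complex subalgebra spanned by 1 and i.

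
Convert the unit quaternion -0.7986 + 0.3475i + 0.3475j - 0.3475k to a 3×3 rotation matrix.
[[0.517, -0.3135, -0.7965], [0.7965, 0.517, 0.3135], [0.3135, -0.7965, 0.517]]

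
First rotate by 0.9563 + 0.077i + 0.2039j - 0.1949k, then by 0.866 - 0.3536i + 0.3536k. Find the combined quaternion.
0.9243 - 0.3436i + 0.1349j + 0.0973k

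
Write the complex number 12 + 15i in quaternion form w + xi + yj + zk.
12 + 15i + 0j + 0k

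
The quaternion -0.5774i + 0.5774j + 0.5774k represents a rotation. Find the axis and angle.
axis = (-√3/3, √3/3, √3/3), θ = π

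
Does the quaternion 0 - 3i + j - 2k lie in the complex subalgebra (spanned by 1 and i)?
No. The quaternion -3i + j - 2k has j-coefficient y = 1 and k-coefficient z = -2, not both zero, so it does not lie in the complex subalgebra spanned by 1 and i.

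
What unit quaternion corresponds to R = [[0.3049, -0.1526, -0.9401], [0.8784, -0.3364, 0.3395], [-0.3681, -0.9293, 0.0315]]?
0.5 - 0.6344i - 0.286j + 0.5155k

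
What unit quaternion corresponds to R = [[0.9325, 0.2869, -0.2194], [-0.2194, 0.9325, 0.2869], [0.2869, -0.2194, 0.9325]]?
0.9744 - 0.1299i - 0.1299j - 0.1299k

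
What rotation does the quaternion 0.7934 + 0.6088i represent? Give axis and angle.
axis = (1, 0, 0), θ = 75°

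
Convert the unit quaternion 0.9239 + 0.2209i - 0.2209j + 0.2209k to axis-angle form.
axis = (√3/3, -√3/3, √3/3), θ = π/4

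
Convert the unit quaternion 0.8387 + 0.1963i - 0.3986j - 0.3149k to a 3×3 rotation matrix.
[[0.4839, 0.3717, -0.7922], [-0.6847, 0.7246, -0.0782], [0.545, 0.5803, 0.6052]]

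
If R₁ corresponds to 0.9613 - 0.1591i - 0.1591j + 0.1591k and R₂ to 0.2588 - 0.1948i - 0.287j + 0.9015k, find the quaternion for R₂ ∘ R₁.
0.0287 - 0.1307i - 0.4295j + 0.8931k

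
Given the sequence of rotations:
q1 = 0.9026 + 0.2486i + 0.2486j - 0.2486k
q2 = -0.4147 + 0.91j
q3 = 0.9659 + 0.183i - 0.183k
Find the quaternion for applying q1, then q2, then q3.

q2 · q1 = -0.6005 - 0.3293i + 0.7183j - 0.1231k
q3 · q2 · q1 = -0.5423 - 0.2965i + 0.7766j + 0.1224k
-0.5423 - 0.2965i + 0.7766j + 0.1224k


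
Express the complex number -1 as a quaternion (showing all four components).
-1 + 0i + 0j + 0k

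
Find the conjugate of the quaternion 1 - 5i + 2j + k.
1 + 5i - 2j - k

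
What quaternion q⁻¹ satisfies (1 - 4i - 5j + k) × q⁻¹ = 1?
0.0233 + 0.093i + 0.1163j - 0.0233k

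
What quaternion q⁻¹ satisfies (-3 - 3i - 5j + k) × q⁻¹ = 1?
-0.0682 + 0.0682i + 0.1136j - 0.0227k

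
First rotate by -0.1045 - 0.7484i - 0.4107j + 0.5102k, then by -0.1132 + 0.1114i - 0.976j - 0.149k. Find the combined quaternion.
-0.2296 - 0.4861i + 0.2032j - 0.8184k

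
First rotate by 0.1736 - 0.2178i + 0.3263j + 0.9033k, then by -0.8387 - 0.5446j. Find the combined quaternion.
0.0321 - 0.3093i - 0.3682j - 0.8762k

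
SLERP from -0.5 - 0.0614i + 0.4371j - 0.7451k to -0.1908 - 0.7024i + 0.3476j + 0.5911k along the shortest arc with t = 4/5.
0.0333 + 0.627i - 0.195j - 0.7535k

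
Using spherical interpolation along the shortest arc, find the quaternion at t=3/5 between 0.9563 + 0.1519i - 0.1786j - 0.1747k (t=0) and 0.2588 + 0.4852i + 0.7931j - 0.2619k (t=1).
0.6941 + 0.4392i + 0.4936j - 0.2858k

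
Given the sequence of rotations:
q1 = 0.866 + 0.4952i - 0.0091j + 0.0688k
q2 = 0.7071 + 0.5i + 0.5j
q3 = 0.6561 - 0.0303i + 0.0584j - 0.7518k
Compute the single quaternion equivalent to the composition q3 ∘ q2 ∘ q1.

q2 · q1 = 0.3693 + 0.8176i + 0.3922j - 0.2035k
q3 · q2 · q1 = 0.0912 + 0.8082i - 0.3419j - 0.4708k
0.0912 + 0.8082i - 0.3419j - 0.4708k


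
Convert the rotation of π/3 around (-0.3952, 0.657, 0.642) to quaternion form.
0.866 - 0.1976i + 0.3285j + 0.321k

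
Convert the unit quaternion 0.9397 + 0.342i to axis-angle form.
axis = (1, 0, 0), θ = 40°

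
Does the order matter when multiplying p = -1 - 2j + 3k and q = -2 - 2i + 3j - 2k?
Yes: pq = 14 - 3i - 5j - 8k ≠ 14 + 7i + 7j = qp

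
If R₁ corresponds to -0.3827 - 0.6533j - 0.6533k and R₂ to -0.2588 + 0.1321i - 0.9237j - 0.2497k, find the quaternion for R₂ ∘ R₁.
-0.6675 + 0.3898i + 0.6089j + 0.1783k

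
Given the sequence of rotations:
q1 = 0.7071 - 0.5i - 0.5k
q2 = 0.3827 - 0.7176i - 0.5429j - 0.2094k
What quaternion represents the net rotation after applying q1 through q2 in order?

q2 · q1 = -0.1929 - 0.4273i - 0.638j - 0.6109k
-0.1929 - 0.4273i - 0.638j - 0.6109k


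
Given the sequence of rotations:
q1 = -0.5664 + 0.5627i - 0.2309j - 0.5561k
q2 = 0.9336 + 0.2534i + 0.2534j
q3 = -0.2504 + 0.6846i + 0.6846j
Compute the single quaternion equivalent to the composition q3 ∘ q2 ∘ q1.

q2 · q1 = -0.6129 + 0.2409i - 0.2182j - 0.7203k
q3 · q2 · q1 = 0.1379 - 0.973i + 0.1282j - 0.1339k
0.1379 - 0.973i + 0.1282j - 0.1339k


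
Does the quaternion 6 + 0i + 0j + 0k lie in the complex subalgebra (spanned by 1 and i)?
Yes. The quaternion 6 has j- and k-coefficients y = z = 0, so it lies in the complex subalgebra spanned by 1 and i.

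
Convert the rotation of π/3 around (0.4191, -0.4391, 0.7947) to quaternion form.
0.866 + 0.2095i - 0.2195j + 0.3973k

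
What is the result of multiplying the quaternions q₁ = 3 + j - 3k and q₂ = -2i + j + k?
2 - 2i + 9j + 5k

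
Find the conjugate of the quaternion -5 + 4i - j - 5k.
-5 - 4i + j + 5k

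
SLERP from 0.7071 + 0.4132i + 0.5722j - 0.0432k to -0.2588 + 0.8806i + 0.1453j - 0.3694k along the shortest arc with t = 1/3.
0.4451 + 0.7072i + 0.5139j - 0.1941k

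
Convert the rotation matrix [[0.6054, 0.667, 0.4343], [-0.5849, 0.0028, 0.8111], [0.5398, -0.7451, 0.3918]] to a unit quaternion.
0.7071 - 0.5502i - 0.0373j - 0.4426k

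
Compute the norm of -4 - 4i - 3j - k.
√42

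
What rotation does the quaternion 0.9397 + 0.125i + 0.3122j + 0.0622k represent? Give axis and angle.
axis = (0.3655, 0.9129, 0.1819), θ = 40°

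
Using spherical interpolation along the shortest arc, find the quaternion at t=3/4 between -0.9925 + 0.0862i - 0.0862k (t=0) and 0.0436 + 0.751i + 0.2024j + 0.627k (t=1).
-0.4124 - 0.6546i - 0.1851j - 0.6059k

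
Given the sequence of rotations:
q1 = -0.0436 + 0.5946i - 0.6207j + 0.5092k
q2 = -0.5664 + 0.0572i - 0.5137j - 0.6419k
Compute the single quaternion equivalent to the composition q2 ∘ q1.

q2 · q1 = -0.0013 - 0.9993i - 0.0368j + 0.0095k
-0.0013 - 0.9993i - 0.0368j + 0.0095k


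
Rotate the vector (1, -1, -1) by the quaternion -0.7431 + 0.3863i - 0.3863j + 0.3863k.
(-0.745, -1.551, 0.194)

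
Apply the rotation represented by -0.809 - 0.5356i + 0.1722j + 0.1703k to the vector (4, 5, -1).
(4.447, 0.809, 4.644)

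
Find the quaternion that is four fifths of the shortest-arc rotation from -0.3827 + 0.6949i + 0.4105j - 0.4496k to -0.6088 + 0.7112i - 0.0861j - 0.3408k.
-0.5772 + 0.7264i + 0.0162j - 0.3727k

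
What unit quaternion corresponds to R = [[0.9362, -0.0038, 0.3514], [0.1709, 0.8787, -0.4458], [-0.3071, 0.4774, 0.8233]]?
0.9537 + 0.242i + 0.1726j + 0.0458k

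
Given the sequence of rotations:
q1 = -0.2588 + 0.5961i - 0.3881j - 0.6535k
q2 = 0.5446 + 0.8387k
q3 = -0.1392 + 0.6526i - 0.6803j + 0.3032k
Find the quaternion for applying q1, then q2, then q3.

q2 · q1 = 0.4071 + 0.6501i + 0.2886j - 0.573k
q3 · q2 · q1 = -0.1109 + 0.4775i + 0.2539j + 0.8338k
-0.1109 + 0.4775i + 0.2539j + 0.8338k


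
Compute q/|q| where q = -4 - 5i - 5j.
-0.4924 - 0.6155i - 0.6155j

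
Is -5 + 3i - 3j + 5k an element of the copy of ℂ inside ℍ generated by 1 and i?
No. The quaternion -5 + 3i - 3j + 5k has j-coefficient y = -3 and k-coefficient z = 5, not both zero, so it does not lie in the complex subalgebra spanned by 1 and i.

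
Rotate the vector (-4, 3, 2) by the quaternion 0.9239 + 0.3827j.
(-1.414, 3, 4.243)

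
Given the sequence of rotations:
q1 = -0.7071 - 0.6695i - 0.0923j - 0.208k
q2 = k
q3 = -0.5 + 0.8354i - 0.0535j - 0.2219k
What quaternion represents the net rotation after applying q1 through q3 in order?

q2 · q1 = 0.208 + 0.0923i - 0.6695j - 0.7071k
q3 · q2 · q1 = -0.3738 + 0.0169i + 0.8939j - 0.247k
-0.3738 + 0.0169i + 0.8939j - 0.247k


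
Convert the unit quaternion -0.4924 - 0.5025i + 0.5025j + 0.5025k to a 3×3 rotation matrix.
[[-0.01, -0.0102, -0.9999], [-0.9999, -0.01, 0.0102], [-0.0102, 0.9999, -0.01]]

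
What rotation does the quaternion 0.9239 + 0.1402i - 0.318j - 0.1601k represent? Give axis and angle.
axis = (0.3664, -0.8311, -0.4184), θ = π/4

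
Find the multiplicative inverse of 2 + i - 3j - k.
0.1333 - 0.0667i + 0.2j + 0.0667k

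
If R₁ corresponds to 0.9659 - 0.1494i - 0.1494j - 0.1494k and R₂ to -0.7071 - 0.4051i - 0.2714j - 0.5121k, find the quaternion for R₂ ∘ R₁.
-0.8606 - 0.3216i - 0.1405j - 0.369k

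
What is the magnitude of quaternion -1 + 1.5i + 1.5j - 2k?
3.082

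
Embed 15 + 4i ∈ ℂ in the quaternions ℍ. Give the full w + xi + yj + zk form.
15 + 4i + 0j + 0k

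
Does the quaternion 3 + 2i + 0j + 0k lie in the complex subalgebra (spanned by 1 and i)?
Yes. The quaternion 3 + 2i has j- and k-coefficients y = z = 0, so it lies in the complex subalgebra spanned by 1 and i.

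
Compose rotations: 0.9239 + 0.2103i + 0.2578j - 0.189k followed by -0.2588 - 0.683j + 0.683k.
0.0661 - 0.1014i - 0.5541j + 0.8236k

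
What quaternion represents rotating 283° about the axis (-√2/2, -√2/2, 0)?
-0.7826 - 0.4402i - 0.4402j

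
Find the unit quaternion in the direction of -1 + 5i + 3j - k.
-0.1667 + 0.8333i + 0.5j - 0.1667k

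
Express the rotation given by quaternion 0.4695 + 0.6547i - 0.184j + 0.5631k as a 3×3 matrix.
[[0.2981, -0.7697, 0.5645], [0.2878, -0.4914, -0.822], [0.9101, 0.4075, 0.075]]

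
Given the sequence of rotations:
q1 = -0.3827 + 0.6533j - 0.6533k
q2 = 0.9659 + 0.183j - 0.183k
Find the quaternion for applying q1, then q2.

q2 · q1 = -0.6088 + 0.561j - 0.561k
-0.6088 + 0.561j - 0.561k


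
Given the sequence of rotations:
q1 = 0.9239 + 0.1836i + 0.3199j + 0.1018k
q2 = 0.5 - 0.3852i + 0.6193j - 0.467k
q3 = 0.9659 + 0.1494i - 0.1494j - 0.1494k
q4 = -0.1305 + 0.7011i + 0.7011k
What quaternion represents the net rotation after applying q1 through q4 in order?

q2 · q1 = 0.3821 - 0.0516i + 0.6856j - 0.6175k
q3 · q2 · q1 = 0.387 + 0.2019i + 0.7051j - 0.5588k
q4 · q3 · q2 · q1 = 0.1997 - 0.2494i + 0.4413j + 0.8386k
0.1997 - 0.2494i + 0.4413j + 0.8386k


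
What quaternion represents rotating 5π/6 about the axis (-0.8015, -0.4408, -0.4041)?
0.2588 - 0.7742i - 0.4258j - 0.3903k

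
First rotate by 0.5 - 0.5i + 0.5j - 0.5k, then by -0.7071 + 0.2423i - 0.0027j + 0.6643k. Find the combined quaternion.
0.1011 + 0.1439i - 0.5659j + 0.8055k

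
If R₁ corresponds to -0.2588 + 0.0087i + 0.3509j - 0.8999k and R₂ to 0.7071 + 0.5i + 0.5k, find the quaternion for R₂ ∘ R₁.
0.2626 - 0.2987i + 0.7024j - 0.5903k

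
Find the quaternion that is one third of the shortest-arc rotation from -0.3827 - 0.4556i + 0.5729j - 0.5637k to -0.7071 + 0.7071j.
-0.5342 - 0.3244i + 0.6696j - 0.4014k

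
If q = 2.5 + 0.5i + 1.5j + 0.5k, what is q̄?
2.5 - 0.5i - 1.5j - 0.5k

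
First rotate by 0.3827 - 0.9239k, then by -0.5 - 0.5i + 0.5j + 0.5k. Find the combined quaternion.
0.2706 - 0.6533i - 0.2706j + 0.6533k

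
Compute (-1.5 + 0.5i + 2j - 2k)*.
-1.5 - 0.5i - 2j + 2k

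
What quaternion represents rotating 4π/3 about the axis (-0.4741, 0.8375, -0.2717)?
-0.5 - 0.4106i + 0.7253j - 0.2353k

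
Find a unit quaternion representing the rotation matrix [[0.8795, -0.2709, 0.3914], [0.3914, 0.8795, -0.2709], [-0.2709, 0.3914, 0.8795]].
0.9537 + 0.1736i + 0.1736j + 0.1736k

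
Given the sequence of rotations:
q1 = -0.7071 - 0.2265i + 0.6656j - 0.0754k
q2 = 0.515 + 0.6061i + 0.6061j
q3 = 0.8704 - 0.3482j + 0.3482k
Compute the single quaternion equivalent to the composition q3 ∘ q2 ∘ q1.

q2 · q1 = -0.6303 - 0.5909i - 0.0401j + 0.5019k
q3 · q2 · q1 = -0.7373 - 0.6751i - 0.0212j + 0.0116k
-0.7373 - 0.6751i - 0.0212j + 0.0116k


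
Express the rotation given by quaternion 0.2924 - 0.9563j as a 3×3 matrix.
[[-0.829, 0, -0.5592], [0, 1, 0], [0.5592, 0, -0.829]]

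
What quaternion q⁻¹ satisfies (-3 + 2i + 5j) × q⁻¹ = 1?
-0.0789 - 0.0526i - 0.1316j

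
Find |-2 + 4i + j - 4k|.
√37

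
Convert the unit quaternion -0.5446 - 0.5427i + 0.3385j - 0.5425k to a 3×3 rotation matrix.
[[0.1822, -0.9583, 0.2201], [0.2235, -0.1777, -0.9584], [0.9575, 0.2238, 0.1818]]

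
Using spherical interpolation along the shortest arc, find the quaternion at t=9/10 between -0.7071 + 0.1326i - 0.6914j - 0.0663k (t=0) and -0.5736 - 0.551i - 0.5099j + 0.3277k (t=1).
-0.6084 - 0.4928i - 0.5479j + 0.2945k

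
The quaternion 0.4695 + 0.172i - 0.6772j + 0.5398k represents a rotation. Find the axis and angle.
axis = (0.1948, -0.767, 0.6114), θ = 124°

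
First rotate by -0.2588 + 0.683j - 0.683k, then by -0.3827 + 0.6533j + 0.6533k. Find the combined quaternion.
0.099 - 0.8924i - 0.4305j + 0.0923k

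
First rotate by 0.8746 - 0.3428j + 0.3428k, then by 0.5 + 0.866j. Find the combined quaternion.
0.7342 + 0.2969i + 0.586j + 0.1714k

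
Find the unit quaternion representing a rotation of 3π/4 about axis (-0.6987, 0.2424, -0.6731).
0.3827 - 0.6455i + 0.2239j - 0.6219k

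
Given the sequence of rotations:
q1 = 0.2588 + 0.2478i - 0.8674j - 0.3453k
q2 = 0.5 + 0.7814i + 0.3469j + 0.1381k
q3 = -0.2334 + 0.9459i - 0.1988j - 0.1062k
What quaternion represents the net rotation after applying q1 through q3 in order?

q2 · q1 = 0.2844 + 0.3261i - 0.0399j - 0.9007k
q3 · q2 · q1 = -0.4784 + 0.3677i + 0.7701j + 0.2071k
-0.4784 + 0.3677i + 0.7701j + 0.2071k


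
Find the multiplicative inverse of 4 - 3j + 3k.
0.1176 + 0.0882j - 0.0882k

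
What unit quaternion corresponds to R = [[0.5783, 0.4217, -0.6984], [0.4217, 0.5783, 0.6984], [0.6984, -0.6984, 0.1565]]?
0.7604 - 0.4592i - 0.4592j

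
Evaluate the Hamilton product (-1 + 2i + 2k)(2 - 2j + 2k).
-6 + 8i - 2j - 2k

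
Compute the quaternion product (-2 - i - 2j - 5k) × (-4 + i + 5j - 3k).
4 + 33i - 10j + 23k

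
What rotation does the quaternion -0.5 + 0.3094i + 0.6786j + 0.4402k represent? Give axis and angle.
axis = (0.3573, 0.7836, 0.5083), θ = 4π/3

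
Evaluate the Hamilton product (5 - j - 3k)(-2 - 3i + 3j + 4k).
5 - 10i + 26j + 23k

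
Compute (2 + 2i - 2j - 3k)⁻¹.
0.0952 - 0.0952i + 0.0952j + 0.1429k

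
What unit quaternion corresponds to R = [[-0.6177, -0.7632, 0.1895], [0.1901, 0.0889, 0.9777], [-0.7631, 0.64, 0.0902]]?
0.3746 - 0.2254i + 0.6357j + 0.6362k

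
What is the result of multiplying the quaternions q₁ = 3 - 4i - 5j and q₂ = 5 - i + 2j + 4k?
21 - 43i - 3j - k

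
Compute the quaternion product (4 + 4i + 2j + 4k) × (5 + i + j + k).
10 + 22i + 14j + 26k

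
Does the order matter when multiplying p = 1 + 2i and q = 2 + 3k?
Yes: pq = 2 + 4i - 6j + 3k ≠ 2 + 4i + 6j + 3k = qp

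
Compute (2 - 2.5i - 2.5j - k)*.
2 + 2.5i + 2.5j + k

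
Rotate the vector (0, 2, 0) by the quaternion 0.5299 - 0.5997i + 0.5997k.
(-1.271, -0.877, -1.271)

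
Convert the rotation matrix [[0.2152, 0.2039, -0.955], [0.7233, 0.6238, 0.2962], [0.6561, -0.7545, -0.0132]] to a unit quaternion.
0.6756 - 0.3888i - 0.5962j + 0.1922k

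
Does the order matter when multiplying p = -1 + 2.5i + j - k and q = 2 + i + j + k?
Yes: pq = -4.5 + 6i - 2.5j - 1.5k ≠ -4.5 + 2i + 4.5j - 4.5k = qp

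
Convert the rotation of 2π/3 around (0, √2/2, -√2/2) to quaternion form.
0.5 + 0.6124j - 0.6124k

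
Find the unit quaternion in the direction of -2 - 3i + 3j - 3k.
-0.3592 - 0.5388i + 0.5388j - 0.5388k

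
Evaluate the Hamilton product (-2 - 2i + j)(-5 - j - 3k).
11 + 7i - 9j + 8k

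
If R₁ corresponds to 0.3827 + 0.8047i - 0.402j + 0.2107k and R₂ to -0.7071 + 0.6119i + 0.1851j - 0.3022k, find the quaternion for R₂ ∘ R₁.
-0.6249 - 0.4173i - 0.017j - 0.6596k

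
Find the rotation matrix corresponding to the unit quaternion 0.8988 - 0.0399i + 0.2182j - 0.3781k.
[[0.6189, 0.6623, 0.4224], [-0.6971, 0.7109, -0.0933], [-0.3621, -0.2367, 0.9016]]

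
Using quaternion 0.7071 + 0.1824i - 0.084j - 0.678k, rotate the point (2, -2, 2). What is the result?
(-2.456, -2.295, 0.838)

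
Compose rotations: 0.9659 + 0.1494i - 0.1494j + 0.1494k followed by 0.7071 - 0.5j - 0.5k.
0.683 - 0.0438i - 0.6633j - 0.3026k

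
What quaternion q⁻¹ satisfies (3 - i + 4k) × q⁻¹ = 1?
0.1154 + 0.0385i - 0.1538k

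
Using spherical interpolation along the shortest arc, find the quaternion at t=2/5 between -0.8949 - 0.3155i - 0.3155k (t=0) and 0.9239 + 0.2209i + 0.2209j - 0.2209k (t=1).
-0.9469 - 0.2897i - 0.093j - 0.1038k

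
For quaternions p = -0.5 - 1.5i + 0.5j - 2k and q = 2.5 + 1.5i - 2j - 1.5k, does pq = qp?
No: pq = -1 - 9.25i - 3j - 2k ≠ -1 + 0.25i + 7.5j - 6.5k = qp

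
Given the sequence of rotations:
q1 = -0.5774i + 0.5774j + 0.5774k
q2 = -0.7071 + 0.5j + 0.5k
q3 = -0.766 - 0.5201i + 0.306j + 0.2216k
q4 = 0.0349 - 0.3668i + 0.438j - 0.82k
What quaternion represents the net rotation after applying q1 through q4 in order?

q2 · q1 = -0.5774 + 0.4083i - 0.697j - 0.1196k
q3 · q2 · q1 = 0.8944 + 0.1054i + 0.3855j + 0.2012k
q4 · q3 · q2 · q1 = 0.066 + 0.0798i + 0.3926j - 0.914k
0.066 + 0.0798i + 0.3926j - 0.914k


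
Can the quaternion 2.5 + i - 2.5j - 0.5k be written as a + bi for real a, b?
No. The quaternion 2.5 + i - 2.5j - 0.5k has j-coefficient y = -2.5 and k-coefficient z = -0.5, not both zero, so it does not lie in the complex subalgebra spanned by 1 and i.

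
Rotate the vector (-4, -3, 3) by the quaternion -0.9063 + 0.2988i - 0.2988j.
(-1.125, -0.125, 5.72)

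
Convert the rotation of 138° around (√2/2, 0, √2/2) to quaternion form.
0.3584 + 0.6601i + 0.6601k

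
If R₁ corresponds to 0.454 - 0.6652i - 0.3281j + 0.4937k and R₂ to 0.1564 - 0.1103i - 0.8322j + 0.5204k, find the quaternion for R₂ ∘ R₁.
-0.5323 - 0.3942i - 0.7208j - 0.2039k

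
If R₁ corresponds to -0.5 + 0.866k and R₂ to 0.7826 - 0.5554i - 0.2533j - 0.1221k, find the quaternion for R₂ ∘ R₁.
-0.2856 + 0.0583i + 0.6076j + 0.7388k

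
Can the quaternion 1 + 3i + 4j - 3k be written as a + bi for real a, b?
No. The quaternion 1 + 3i + 4j - 3k has j-coefficient y = 4 and k-coefficient z = -3, not both zero, so it does not lie in the complex subalgebra spanned by 1 and i.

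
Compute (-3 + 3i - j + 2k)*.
-3 - 3i + j - 2k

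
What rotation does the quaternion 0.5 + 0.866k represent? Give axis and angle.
axis = (0, 0, 1), θ = 2π/3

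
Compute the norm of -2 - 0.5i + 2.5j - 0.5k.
3.279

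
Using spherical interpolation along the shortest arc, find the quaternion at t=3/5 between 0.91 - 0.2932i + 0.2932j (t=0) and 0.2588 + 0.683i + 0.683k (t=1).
0.731 + 0.3752i + 0.1691j + 0.5443k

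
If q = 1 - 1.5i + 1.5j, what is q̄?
1 + 1.5i - 1.5j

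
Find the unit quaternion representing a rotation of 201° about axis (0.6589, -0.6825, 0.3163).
-0.1822 + 0.6479i - 0.6711j + 0.311k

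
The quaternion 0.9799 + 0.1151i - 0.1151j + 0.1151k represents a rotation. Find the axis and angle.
axis = (√3/3, -√3/3, √3/3), θ = 23°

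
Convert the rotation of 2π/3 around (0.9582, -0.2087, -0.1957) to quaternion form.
0.5 + 0.8298i - 0.1807j - 0.1695k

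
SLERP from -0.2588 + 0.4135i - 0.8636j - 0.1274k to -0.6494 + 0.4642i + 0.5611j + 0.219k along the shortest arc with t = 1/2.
0.2573 - 0.0334i - 0.9384j - 0.2282k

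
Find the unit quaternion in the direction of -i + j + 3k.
-0.3015i + 0.3015j + 0.9045k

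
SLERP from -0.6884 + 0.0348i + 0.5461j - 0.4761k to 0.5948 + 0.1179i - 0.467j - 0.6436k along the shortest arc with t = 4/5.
-0.6998 - 0.0949i + 0.5509j + 0.4447k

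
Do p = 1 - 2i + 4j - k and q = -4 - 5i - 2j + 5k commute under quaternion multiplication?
No: pq = -1 + 21i - 3j + 33k ≠ -1 - 15i - 33j - 15k = qp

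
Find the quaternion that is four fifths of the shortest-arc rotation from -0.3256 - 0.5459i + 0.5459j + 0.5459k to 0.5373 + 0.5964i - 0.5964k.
-0.5084 - 0.6034i + 0.1157j + 0.6034k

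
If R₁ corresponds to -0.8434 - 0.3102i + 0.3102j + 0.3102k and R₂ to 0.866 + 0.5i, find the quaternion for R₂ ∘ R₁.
-0.5753 - 0.6903i + 0.1135j + 0.4237k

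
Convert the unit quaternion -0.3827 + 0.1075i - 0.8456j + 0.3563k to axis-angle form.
axis = (0.1164, -0.9153, 0.3857), θ = 5π/4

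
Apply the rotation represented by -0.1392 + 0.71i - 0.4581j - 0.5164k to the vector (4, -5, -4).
(6.582, -2.002, -3.109)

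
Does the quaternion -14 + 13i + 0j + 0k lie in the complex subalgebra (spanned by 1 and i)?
Yes. The quaternion -14 + 13i has j- and k-coefficients y = z = 0, so it lies in the complex subalgebra spanned by 1 and i.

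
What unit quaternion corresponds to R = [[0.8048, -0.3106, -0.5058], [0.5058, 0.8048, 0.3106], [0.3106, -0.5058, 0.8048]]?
0.9239 - 0.2209i - 0.2209j + 0.2209k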